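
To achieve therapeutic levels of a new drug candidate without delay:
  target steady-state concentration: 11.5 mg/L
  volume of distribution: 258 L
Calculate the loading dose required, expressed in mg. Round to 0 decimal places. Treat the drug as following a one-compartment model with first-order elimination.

LD = Css × Vd = 11.5 × 258 = 2967 mg

2967 mg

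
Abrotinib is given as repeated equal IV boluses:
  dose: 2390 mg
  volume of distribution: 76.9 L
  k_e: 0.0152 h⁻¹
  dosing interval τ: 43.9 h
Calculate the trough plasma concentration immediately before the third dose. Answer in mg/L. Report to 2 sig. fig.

24 mg/L

C₀ per dose = Dose / Vd = 2390 / 76.9 = 31.08 mg/L
Fraction remaining after one interval: r = e^(−kτ) = e^(−0.01520 × 43.9) = 0.5131
Before dose 3, 2 doses have been given (aged 1τ, 2τ).
C_trough = C₀ × (r + r²) = 31.08 × (0.5131 + 0.2633) = 24.13 mg/L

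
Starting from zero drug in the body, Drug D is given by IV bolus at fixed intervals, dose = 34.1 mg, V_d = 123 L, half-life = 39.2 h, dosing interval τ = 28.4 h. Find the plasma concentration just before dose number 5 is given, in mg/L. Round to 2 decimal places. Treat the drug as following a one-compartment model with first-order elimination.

0.37 mg/L

C₀ per dose = Dose / Vd = 34.1 / 123 = 0.2772 mg/L
k = ln2 / t½ = 0.693147 / 39.2 = 0.01768 h⁻¹
Fraction remaining after one interval: r = e^(−kτ) = e^(−0.01768 × 28.4) = 0.6053
Before dose 5, 4 doses have been given (aged 1τ, 2τ, 3τ, 4τ).
C_trough = C₀ × (r + r² + … + r^4) = C₀ × r(1−r^4)/(1−r)
        = 0.2772 × 0.6053 × (1 − 0.1342) / (1 − 0.6053) = 0.3681 mg/L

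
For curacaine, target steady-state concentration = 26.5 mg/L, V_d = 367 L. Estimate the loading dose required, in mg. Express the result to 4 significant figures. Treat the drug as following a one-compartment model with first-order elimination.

LD = Css × Vd = 26.5 × 367 = 9726 mg

9726 mg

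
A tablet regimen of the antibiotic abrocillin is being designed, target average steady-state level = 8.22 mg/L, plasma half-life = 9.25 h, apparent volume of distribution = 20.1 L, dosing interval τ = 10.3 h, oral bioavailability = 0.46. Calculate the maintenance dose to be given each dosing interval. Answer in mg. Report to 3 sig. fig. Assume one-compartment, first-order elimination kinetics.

277 mg

k = ln2 / t½ = 0.693147 / 9.25 = 0.07493 h⁻¹
CL = k × Vd = 0.07493 × 20.1 = 1.506 L/h
At steady state, F × (Dose/τ) = Css × CL.
Dose = Css × CL × τ / F = 8.22 × 1.506 × 10.3 / 0.46 = 277.2 mg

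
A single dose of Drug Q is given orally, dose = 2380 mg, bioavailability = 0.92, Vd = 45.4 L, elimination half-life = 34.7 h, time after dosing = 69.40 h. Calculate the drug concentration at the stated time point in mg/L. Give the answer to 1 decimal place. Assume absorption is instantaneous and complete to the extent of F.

12.1 mg/L

Amount reaching circulation = F × Dose = 0.92 × 2380 = 2190 mg
C₀ = F·Dose / Vd = 2190 / 45.4 = 48.24 mg/L
k = ln2 / t½ = 0.693147 / 34.7 = 0.01998 h⁻¹
t / t½ = 69.40 / 34.7 = 2 half-lives
C = C₀ × (1/2)^2 = 48.24 × 0.2500 = 12.06 mg/L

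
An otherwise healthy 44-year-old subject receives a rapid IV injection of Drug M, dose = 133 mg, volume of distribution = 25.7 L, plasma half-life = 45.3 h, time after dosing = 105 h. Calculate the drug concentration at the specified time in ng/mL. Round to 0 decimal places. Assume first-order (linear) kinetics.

C₀ = Dose / Vd = 133.0 / 25.7 = 5.175 mg/L
k = ln2 / t½ = 0.693147 / 45.3 = 0.01530 h⁻¹
C = C₀ · e^(−k·t) = 5.175 × e^(−0.01530 × 105)
  = 5.175 × 0.2006 = 1.038 mg/L
Convert: 1.038 mg/L × 1000 = 1038 ng/mL

1038 ng/mL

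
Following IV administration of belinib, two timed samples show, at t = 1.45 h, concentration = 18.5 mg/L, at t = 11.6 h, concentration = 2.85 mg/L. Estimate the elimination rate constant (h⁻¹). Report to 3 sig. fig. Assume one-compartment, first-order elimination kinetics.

k = ln(C₁/C₂) / (t₂ − t₁) = ln(18.5/2.85) / (11.6 − 1.45)
  = 1.870 / 10.15 = 0.1842 h⁻¹

0.184 h⁻¹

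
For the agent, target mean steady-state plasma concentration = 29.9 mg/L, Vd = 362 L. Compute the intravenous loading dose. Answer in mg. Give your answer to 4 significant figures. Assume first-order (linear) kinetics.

10820 mg

LD = Css × Vd = 29.9 × 362 = 10820 mg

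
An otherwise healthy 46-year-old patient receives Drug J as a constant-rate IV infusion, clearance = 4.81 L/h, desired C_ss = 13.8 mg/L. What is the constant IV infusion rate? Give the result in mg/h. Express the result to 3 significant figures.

At steady state, infusion rate R₀ = Css × CL = 13.8 × 4.810 = 66.38 mg/h

66.4 mg/h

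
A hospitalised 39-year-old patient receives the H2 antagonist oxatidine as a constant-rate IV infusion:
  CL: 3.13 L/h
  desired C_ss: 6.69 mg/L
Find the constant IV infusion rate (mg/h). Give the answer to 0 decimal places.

21 mg/h

At steady state, infusion rate R₀ = Css × CL = 6.69 × 3.130 = 20.94 mg/h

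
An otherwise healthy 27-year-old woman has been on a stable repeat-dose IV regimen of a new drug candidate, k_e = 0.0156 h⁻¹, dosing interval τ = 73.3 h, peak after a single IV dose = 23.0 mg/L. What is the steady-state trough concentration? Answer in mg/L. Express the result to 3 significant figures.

10.8 mg/L

e^(−kτ) = e^(−0.01560 × 73.3) = 0.3187
Accumulation ratio R = 1 / (1 − e^(−kτ)) = 1 / (1 − 0.3187) = 1.468
Steady-state trough = C₀ × R × e^(−kτ) = 23.0 × 1.468 × 0.3187 = 10.76 mg/L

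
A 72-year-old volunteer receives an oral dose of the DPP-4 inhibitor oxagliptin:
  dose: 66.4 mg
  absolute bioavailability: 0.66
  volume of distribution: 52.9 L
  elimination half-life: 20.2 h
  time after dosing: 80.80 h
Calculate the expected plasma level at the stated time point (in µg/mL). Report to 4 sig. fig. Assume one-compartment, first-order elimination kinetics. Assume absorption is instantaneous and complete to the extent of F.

Amount reaching circulation = F × Dose = 0.66 × 66.40 = 43.82 mg
C₀ = F·Dose / Vd = 43.82 / 52.9 = 0.8284 mg/L
k = ln2 / t½ = 0.693147 / 20.2 = 0.03431 h⁻¹
t / t½ = 80.80 / 20.2 = 4 half-lives
C = C₀ × (1/2)^4 = 0.8284 × 0.06250 = 0.05178 mg/L
(0.05178 mg/L = 0.05178 µg/mL)

0.05178 µg/mL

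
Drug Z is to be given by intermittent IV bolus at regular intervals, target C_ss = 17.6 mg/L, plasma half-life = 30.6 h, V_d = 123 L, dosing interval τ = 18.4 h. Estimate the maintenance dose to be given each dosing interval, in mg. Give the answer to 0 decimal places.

k = ln2 / t½ = 0.693147 / 30.6 = 0.02265 h⁻¹
CL = k × Vd = 0.02265 × 123 = 2.786 L/h
At steady state, Dose/τ = Css × CL.
Dose = Css × CL × τ = 17.6 × 2.786 × 18.4 = 902.2 mg

902 mg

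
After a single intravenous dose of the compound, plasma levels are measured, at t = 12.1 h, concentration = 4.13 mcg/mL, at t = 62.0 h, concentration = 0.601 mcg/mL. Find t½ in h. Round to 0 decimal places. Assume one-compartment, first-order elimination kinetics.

18 h

k = ln(C₁/C₂) / (t₂ − t₁) = ln(4.13/0.601) / (62.0 − 12.1)
  = 1.927 / 49.90 = 0.03862 h⁻¹
t½ = ln2 / k = 0.693147 / 0.03862 = 17.95 h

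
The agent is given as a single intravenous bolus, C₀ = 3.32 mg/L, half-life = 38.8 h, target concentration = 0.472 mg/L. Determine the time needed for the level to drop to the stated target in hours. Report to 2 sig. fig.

110 h

k = ln2 / t½ = 0.693147 / 38.8 = 0.01786 h⁻¹
t = ln(C₀ / C) / k = ln(3.320 / 0.472) / 0.01786
  = ln(7.034) / 0.01786 = 1.951 / 0.01786 = 109.2 h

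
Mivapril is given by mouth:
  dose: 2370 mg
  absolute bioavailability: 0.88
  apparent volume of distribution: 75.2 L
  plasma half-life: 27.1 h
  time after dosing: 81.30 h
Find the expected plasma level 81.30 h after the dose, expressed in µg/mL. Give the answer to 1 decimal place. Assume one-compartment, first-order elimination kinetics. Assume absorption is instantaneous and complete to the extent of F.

Amount reaching circulation = F × Dose = 0.88 × 2370 = 2086 mg
C₀ = F·Dose / Vd = 2086 / 75.2 = 27.74 mg/L
k = ln2 / t½ = 0.693147 / 27.1 = 0.02558 h⁻¹
t / t½ = 81.30 / 27.1 = 3 half-lives
C = C₀ × (1/2)^3 = 27.74 × 0.1250 = 3.468 mg/L
(3.468 mg/L = 3.468 µg/mL)

3.5 µg/mL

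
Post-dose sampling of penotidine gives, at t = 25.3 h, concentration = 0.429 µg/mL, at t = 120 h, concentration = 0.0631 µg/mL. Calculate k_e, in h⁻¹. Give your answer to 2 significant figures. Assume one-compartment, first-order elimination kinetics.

k = ln(C₁/C₂) / (t₂ − t₁) = ln(0.429/0.0631) / (120 − 25.3)
  = 1.917 / 94.70 = 0.02024 h⁻¹

0.020 h⁻¹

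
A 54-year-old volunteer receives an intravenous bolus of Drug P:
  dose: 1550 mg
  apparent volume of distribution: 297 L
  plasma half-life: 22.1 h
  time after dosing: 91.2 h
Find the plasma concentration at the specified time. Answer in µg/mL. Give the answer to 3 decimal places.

0.299 µg/mL

C₀ = Dose / Vd = 1550 / 297 = 5.219 mg/L
k = ln2 / t½ = 0.693147 / 22.1 = 0.03136 h⁻¹
C = C₀ · e^(−k·t) = 5.219 × e^(−0.03136 × 91.2)
  = 5.219 × 0.05727 = 0.2989 mg/L
(0.2989 mg/L = 0.2989 µg/mL)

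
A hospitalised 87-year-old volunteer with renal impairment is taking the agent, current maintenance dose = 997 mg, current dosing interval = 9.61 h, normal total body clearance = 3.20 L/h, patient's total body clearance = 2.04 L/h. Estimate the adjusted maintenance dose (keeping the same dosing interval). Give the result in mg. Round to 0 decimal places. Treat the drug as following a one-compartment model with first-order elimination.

636 mg

To keep the same average steady-state level, dosing rate must scale with clearance.
CL ratio = 2.04 / 3.20 = 0.6375
New dose (same interval) = 997 × 0.6375 = 635.6 mg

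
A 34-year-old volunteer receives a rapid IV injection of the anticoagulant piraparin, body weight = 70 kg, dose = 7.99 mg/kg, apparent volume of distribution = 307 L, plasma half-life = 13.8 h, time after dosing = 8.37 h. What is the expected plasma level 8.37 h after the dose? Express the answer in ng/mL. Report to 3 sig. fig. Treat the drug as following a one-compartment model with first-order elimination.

1200 ng/mL

Total dose = 7.99 × 70 = 559.3 mg
C₀ = Dose / Vd = 559.3 / 307 = 1.822 mg/L
k = ln2 / t½ = 0.693147 / 13.8 = 0.05023 h⁻¹
C = C₀ · e^(−k·t) = 1.822 × e^(−0.05023 × 8.37)
  = 1.822 × 0.6568 = 1.197 mg/L
Convert: 1.197 mg/L × 1000 = 1197 ng/mL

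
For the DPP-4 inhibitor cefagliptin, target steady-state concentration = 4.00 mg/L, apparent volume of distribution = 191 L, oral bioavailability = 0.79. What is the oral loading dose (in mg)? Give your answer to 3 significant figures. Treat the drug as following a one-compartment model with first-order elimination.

967 mg

LD = Css × Vd / F = 4.00 × 191 / 0.79 = 967.1 mg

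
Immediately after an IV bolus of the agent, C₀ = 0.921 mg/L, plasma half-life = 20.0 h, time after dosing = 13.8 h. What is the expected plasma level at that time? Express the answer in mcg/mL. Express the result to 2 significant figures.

k = ln2 / t½ = 0.693147 / 20.0 = 0.03466 h⁻¹
C = C₀ · e^(−k·t) = 0.9210 × e^(−0.03466 × 13.8)
  = 0.9210 × 0.6198 = 0.5708 mg/L
(0.5708 mg/L = 0.5708 mcg/mL)

0.57 mcg/mL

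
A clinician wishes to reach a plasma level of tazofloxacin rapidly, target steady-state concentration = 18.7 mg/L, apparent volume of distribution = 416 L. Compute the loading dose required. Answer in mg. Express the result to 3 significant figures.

7780 mg

LD = Css × Vd = 18.7 × 416 = 7779 mg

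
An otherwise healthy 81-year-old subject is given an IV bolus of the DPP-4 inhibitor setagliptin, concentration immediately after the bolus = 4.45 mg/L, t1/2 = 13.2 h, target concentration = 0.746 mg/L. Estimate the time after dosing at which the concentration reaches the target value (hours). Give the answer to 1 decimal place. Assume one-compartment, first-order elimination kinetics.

k = ln2 / t½ = 0.693147 / 13.2 = 0.05251 h⁻¹
t = ln(C₀ / C) / k = ln(4.450 / 0.746) / 0.05251
  = ln(5.965) / 0.05251 = 1.786 / 0.05251 = 34.01 h

34.0 h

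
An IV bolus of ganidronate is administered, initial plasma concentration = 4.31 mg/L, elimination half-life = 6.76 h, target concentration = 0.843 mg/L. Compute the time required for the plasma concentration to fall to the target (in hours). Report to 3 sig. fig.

15.9 h

k = ln2 / t½ = 0.693147 / 6.76 = 0.1025 h⁻¹
t = ln(C₀ / C) / k = ln(4.310 / 0.843) / 0.1025
  = ln(5.113) / 0.1025 = 1.632 / 0.1025 = 15.92 h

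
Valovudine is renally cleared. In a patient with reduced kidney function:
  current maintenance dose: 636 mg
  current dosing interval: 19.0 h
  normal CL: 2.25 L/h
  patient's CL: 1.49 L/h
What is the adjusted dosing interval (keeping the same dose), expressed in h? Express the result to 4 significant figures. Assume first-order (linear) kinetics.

28.69 h

To keep the same average steady-state level, dosing rate must scale with clearance.
CL ratio = 1.49 / 2.25 = 0.6622
New interval (same dose) = 19.0 / 0.6622 = 28.69 h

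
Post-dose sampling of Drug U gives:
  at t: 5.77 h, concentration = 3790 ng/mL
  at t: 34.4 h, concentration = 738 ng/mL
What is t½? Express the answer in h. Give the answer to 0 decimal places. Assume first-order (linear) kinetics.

12 h

k = ln(C₁/C₂) / (t₂ − t₁) = ln(3790/738) / (34.4 − 5.77)
  = 1.636 / 28.63 = 0.05714 h⁻¹
t½ = ln2 / k = 0.693147 / 0.05714 = 12.13 h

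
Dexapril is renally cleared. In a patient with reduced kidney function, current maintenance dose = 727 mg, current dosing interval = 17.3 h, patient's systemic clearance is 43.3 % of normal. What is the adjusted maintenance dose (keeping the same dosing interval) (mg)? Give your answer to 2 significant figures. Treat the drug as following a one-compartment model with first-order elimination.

To keep the same average steady-state level, dosing rate must scale with clearance.
CL ratio = 43.3 / 100 = 0.4330
New dose (same interval) = 727 × 0.4330 = 314.8 mg

310 mg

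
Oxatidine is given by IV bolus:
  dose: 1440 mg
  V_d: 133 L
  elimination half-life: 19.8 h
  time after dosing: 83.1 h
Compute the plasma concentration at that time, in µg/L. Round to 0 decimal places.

C₀ = Dose / Vd = 1440 / 133 = 10.83 mg/L
k = ln2 / t½ = 0.693147 / 19.8 = 0.03501 h⁻¹
C = C₀ · e^(−k·t) = 10.83 × e^(−0.03501 × 83.1)
  = 10.83 × 0.05451 = 0.5903 mg/L
Convert: 0.5903 mg/L × 1000 = 590.3 µg/L

590 µg/L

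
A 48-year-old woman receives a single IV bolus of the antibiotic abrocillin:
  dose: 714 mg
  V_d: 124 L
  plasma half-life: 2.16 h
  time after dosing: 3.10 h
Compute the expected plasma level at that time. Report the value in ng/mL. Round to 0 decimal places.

2129 ng/mL

C₀ = Dose / Vd = 714.0 / 124 = 5.758 mg/L
k = ln2 / t½ = 0.693147 / 2.16 = 0.3209 h⁻¹
C = C₀ · e^(−k·t) = 5.758 × e^(−0.3209 × 3.10)
  = 5.758 × 0.3698 = 2.129 mg/L
Convert: 2.129 mg/L × 1000 = 2129 ng/mL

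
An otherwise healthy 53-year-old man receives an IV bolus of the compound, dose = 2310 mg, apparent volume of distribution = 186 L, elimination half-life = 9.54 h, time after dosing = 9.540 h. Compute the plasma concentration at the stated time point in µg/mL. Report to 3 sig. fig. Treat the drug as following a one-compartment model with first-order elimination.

6.21 µg/mL

C₀ = Dose / Vd = 2310 / 186 = 12.42 mg/L
k = ln2 / t½ = 0.693147 / 9.54 = 0.07266 h⁻¹
t / t½ = 9.540 / 9.54 = 1 half-lives
C = C₀ × (1/2)^1 = 12.42 × 0.5000 = 6.210 mg/L
(6.210 mg/L = 6.210 µg/mL)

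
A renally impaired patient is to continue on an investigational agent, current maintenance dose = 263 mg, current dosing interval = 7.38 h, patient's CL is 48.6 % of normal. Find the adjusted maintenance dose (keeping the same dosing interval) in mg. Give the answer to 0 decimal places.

128 mg

To keep the same average steady-state level, dosing rate must scale with clearance.
CL ratio = 48.6 / 100 = 0.4860
New dose (same interval) = 263 × 0.4860 = 127.8 mg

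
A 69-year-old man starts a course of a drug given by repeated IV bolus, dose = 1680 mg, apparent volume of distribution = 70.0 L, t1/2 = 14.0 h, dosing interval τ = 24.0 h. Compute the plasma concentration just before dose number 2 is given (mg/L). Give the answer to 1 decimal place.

C₀ per dose = Dose / Vd = 1680 / 70.0 = 24.00 mg/L
k = ln2 / t½ = 0.693147 / 14.0 = 0.04951 h⁻¹
Fraction remaining after one interval: r = e^(−kτ) = e^(−0.04951 × 24.0) = 0.3048
Before dose 2, 1 dose has been given (aged 1τ).
C_trough = C₀ × r = 24.00 × 0.3048 = 7.315 mg/L

7.3 mg/L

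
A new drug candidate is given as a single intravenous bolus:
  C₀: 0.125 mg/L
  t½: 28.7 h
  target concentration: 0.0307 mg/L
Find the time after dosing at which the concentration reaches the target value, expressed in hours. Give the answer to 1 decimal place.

58.1 h

k = ln2 / t½ = 0.693147 / 28.7 = 0.02415 h⁻¹
t = ln(C₀ / C) / k = ln(0.1250 / 0.0307) / 0.02415
  = ln(4.072) / 0.02415 = 1.404 / 0.02415 = 58.14 h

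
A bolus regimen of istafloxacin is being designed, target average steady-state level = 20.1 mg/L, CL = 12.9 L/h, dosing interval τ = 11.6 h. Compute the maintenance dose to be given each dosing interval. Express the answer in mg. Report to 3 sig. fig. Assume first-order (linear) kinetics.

At steady state, Dose/τ = Css × CL.
Dose = Css × CL × τ = 20.1 × 12.90 × 11.6 = 3008 mg

3010 mg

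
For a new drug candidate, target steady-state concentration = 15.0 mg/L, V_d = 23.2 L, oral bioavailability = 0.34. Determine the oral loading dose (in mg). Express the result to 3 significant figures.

1020 mg

LD = Css × Vd / F = 15.0 × 23.2 / 0.34 = 1024 mg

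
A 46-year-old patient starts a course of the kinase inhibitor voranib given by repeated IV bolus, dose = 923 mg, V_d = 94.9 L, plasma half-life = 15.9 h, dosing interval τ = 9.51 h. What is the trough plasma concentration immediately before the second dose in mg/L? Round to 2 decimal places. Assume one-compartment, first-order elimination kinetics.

C₀ per dose = Dose / Vd = 923 / 94.9 = 9.726 mg/L
k = ln2 / t½ = 0.693147 / 15.9 = 0.04359 h⁻¹
Fraction remaining after one interval: r = e^(−kτ) = e^(−0.04359 × 9.51) = 0.6606
Before dose 2, 1 dose has been given (aged 1τ).
C_trough = C₀ × r = 9.726 × 0.6606 = 6.425 mg/L

6.43 mg/L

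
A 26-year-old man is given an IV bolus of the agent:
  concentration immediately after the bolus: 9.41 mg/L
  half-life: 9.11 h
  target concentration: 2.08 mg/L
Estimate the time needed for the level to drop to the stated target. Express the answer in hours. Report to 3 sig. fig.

k = ln2 / t½ = 0.693147 / 9.11 = 0.07609 h⁻¹
t = ln(C₀ / C) / k = ln(9.410 / 2.08) / 0.07609
  = ln(4.524) / 0.07609 = 1.509 / 0.07609 = 19.83 h

19.8 h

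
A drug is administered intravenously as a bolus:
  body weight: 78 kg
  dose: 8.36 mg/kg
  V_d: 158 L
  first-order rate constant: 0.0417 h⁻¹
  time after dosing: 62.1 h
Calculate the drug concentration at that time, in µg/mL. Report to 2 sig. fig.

Total dose = 8.36 × 78 = 652.1 mg
C₀ = Dose / Vd = 652.1 / 158 = 4.127 mg/L
C = C₀ · e^(−k·t) = 4.127 × e^(−0.04170 × 62.1)
  = 4.127 × 0.07505 = 0.3097 mg/L
(0.3097 mg/L = 0.3097 µg/mL)

0.31 µg/mL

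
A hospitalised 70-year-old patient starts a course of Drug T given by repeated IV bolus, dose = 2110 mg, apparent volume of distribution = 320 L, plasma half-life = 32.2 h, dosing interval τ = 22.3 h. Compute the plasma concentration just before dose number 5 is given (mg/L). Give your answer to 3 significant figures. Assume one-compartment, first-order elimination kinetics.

9.13 mg/L

C₀ per dose = Dose / Vd = 2110 / 320 = 6.594 mg/L
k = ln2 / t½ = 0.693147 / 32.2 = 0.02153 h⁻¹
Fraction remaining after one interval: r = e^(−kτ) = e^(−0.02153 × 22.3) = 0.6187
Before dose 5, 4 doses have been given (aged 1τ, 2τ, 3τ, 4τ).
C_trough = C₀ × (r + r² + … + r^4) = C₀ × r(1−r^4)/(1−r)
        = 6.594 × 0.6187 × (1 − 0.1465) / (1 − 0.6187) = 9.132 mg/L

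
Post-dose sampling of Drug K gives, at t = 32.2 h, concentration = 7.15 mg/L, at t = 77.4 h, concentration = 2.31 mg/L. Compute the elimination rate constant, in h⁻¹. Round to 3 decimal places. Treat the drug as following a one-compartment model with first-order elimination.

k = ln(C₁/C₂) / (t₂ − t₁) = ln(7.15/2.31) / (77.4 − 32.2)
  = 1.130 / 45.20 = 0.02500 h⁻¹

0.025 h⁻¹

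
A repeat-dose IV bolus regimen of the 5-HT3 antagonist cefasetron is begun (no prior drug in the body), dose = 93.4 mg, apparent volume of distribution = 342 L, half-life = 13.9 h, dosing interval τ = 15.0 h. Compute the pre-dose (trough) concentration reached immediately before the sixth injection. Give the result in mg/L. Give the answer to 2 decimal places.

0.24 mg/L

C₀ per dose = Dose / Vd = 93.4 / 342 = 0.2731 mg/L
k = ln2 / t½ = 0.693147 / 13.9 = 0.04987 h⁻¹
Fraction remaining after one interval: r = e^(−kτ) = e^(−0.04987 × 15.0) = 0.4733
Before dose 6, 5 doses have been given (aged 1τ, 2τ, 3τ, 4τ, 5τ).
C_trough = C₀ × (r + r² + … + r^5) = C₀ × r(1−r^5)/(1−r)
        = 0.2731 × 0.4733 × (1 − 0.02375) / (1 − 0.4733) = 0.2396 mg/L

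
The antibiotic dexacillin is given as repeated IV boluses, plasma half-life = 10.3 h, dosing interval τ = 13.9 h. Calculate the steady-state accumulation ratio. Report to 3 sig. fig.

1.65

k = ln2 / t½ = 0.693147 / 10.3 = 0.06730 h⁻¹
e^(−kτ) = e^(−0.06730 × 13.9) = 0.3924
Accumulation ratio R = 1 / (1 − e^(−kτ)) = 1 / (1 − 0.3924) = 1.646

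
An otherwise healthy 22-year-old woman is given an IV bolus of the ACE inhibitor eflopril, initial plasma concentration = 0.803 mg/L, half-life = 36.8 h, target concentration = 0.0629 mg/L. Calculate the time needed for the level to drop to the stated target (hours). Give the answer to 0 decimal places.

135 h

k = ln2 / t½ = 0.693147 / 36.8 = 0.01884 h⁻¹
t = ln(C₀ / C) / k = ln(0.8030 / 0.0629) / 0.01884
  = ln(12.77) / 0.01884 = 2.547 / 0.01884 = 135.2 h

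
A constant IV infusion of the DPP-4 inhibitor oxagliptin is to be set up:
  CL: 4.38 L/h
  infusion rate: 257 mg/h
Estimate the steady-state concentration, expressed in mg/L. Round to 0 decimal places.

59 mg/L

At steady state Css = R₀ / CL = 257 / 4.380 = 58.68 mg/L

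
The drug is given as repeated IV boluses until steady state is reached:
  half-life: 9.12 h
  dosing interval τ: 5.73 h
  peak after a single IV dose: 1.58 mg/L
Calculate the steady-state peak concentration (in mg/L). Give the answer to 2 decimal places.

4.48 mg/L

k = ln2 / t½ = 0.693147 / 9.12 = 0.07600 h⁻¹
e^(−kτ) = e^(−0.07600 × 5.73) = 0.6470
Accumulation ratio R = 1 / (1 − e^(−kτ)) = 1 / (1 − 0.6470) = 2.833
Steady-state peak = C₀ × R = 1.58 × 2.833 = 4.476 mg/L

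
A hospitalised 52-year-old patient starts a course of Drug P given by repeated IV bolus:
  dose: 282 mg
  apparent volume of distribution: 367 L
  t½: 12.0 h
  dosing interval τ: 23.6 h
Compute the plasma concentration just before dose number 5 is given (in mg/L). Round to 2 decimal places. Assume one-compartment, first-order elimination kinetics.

C₀ per dose = Dose / Vd = 282 / 367 = 0.7684 mg/L
k = ln2 / t½ = 0.693147 / 12.0 = 0.05776 h⁻¹
Fraction remaining after one interval: r = e^(−kτ) = e^(−0.05776 × 23.6) = 0.2559
Before dose 5, 4 doses have been given (aged 1τ, 2τ, 3τ, 4τ).
C_trough = C₀ × (r + r² + … + r^4) = C₀ × r(1−r^4)/(1−r)
        = 0.7684 × 0.2559 × (1 − 0.004288) / (1 − 0.2559) = 0.2631 mg/L

0.26 mg/L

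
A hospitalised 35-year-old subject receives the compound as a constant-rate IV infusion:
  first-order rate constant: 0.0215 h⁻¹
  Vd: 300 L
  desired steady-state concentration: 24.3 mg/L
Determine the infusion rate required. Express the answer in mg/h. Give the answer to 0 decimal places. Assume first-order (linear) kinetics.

157 mg/h

CL = k × Vd = 0.02150 × 300 = 6.450 L/h
At steady state, infusion rate R₀ = Css × CL = 24.3 × 6.450 = 156.7 mg/h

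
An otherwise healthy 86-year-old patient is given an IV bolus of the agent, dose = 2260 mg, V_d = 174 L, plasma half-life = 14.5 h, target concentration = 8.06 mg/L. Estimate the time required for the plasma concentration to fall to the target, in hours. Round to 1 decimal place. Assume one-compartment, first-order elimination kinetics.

10.0 h

C₀ = Dose / Vd = 2260 / 174 = 12.99 mg/L
k = ln2 / t½ = 0.693147 / 14.5 = 0.04780 h⁻¹
t = ln(C₀ / C) / k = ln(12.99 / 8.06) / 0.04780
  = ln(1.612) / 0.04780 = 0.4775 / 0.04780 = 9.990 h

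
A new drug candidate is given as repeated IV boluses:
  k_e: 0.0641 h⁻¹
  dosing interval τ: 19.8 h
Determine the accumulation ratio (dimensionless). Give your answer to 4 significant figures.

1.391

e^(−kτ) = e^(−0.06410 × 19.8) = 0.2811
Accumulation ratio R = 1 / (1 − e^(−kτ)) = 1 / (1 − 0.2811) = 1.391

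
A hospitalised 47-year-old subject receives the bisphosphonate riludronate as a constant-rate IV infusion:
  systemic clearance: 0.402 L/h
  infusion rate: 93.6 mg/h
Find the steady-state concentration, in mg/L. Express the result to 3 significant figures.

233 mg/L

At steady state Css = R₀ / CL = 93.6 / 0.4020 = 232.8 mg/L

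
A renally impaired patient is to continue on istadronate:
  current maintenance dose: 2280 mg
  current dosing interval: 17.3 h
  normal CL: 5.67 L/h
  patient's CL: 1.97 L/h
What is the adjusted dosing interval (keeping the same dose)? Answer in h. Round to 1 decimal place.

49.8 h

To keep the same average steady-state level, dosing rate must scale with clearance.
CL ratio = 1.97 / 5.67 = 0.3474
New interval (same dose) = 17.3 / 0.3474 = 49.80 h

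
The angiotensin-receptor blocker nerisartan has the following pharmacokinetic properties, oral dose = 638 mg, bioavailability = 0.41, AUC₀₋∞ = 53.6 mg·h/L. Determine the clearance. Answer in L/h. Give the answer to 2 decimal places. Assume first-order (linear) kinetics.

4.88 L/h

CL = F·Dose / AUC = 0.41 × 638 / 53.6 = 4.880 L/h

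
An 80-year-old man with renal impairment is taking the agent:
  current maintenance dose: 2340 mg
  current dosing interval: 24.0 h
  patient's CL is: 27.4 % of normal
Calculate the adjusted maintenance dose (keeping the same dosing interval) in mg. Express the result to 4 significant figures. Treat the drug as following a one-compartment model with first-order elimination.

641.2 mg

To keep the same average steady-state level, dosing rate must scale with clearance.
CL ratio = 27.4 / 100 = 0.2740
New dose (same interval) = 2340 × 0.2740 = 641.2 mg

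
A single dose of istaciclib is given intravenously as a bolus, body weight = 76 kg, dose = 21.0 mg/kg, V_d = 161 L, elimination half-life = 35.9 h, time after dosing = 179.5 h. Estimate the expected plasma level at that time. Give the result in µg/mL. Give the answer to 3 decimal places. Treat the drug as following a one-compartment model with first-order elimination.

0.310 µg/mL

Total dose = 21.0 × 76 = 1596 mg
C₀ = Dose / Vd = 1596 / 161 = 9.913 mg/L
k = ln2 / t½ = 0.693147 / 35.9 = 0.01931 h⁻¹
t / t½ = 179.5 / 35.9 = 5 half-lives
C = C₀ × (1/2)^5 = 9.913 × 0.03125 = 0.3098 mg/L
(0.3098 mg/L = 0.3098 µg/mL)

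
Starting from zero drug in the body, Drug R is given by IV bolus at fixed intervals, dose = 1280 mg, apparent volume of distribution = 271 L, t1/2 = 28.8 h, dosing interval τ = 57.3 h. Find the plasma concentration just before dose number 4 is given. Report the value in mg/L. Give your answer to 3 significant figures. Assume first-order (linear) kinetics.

C₀ per dose = Dose / Vd = 1280 / 271 = 4.723 mg/L
k = ln2 / t½ = 0.693147 / 28.8 = 0.02407 h⁻¹
Fraction remaining after one interval: r = e^(−kτ) = e^(−0.02407 × 57.3) = 0.2518
Before dose 4, 3 doses have been given (aged 1τ, 2τ, 3τ).
C_trough = C₀ × (r + r² + … + r^3) = C₀ × r(1−r^3)/(1−r)
        = 4.723 × 0.2518 × (1 − 0.01596) / (1 − 0.2518) = 1.564 mg/L

1.56 mg/L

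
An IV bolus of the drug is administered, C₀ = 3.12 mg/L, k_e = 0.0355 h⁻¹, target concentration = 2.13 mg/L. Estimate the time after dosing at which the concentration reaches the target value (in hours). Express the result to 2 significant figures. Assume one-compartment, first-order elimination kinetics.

t = ln(C₀ / C) / k = ln(3.120 / 2.13) / 0.03550
  = ln(1.465) / 0.03550 = 0.3819 / 0.03550 = 10.76 h

11 h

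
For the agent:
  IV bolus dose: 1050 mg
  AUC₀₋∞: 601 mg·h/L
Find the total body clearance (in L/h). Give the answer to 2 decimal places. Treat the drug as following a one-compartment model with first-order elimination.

1.75 L/h

CL = Dose / AUC = 1050 / 601 = 1.747 L/h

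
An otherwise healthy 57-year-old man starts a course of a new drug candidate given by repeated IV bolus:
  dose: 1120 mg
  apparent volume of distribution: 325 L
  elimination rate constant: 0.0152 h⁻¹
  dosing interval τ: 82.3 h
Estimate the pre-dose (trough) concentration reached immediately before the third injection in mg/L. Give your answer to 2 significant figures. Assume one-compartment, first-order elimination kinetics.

C₀ per dose = Dose / Vd = 1120 / 325 = 3.446 mg/L
Fraction remaining after one interval: r = e^(−kτ) = e^(−0.01520 × 82.3) = 0.2862
Before dose 3, 2 doses have been given (aged 1τ, 2τ).
C_trough = C₀ × (r + r²) = 3.446 × (0.2862 + 0.08191) = 1.269 mg/L

1.3 mg/L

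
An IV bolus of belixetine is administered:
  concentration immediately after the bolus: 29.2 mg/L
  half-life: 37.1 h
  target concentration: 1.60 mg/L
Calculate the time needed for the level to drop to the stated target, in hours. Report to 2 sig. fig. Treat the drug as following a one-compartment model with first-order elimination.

160 h

k = ln2 / t½ = 0.693147 / 37.1 = 0.01868 h⁻¹
t = ln(C₀ / C) / k = ln(29.20 / 1.60) / 0.01868
  = ln(18.25) / 0.01868 = 2.904 / 0.01868 = 155.5 h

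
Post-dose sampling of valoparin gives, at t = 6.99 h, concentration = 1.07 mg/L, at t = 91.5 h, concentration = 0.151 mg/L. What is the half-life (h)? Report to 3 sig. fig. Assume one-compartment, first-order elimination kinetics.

29.9 h

k = ln(C₁/C₂) / (t₂ − t₁) = ln(1.07/0.151) / (91.5 − 6.99)
  = 1.958 / 84.51 = 0.02317 h⁻¹
t½ = ln2 / k = 0.693147 / 0.02317 = 29.92 h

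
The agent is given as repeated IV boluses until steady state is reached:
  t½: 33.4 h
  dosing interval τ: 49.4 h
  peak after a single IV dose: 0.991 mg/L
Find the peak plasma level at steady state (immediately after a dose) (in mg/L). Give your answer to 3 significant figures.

k = ln2 / t½ = 0.693147 / 33.4 = 0.02075 h⁻¹
e^(−kτ) = e^(−0.02075 × 49.4) = 0.3588
Accumulation ratio R = 1 / (1 − e^(−kτ)) = 1 / (1 − 0.3588) = 1.560
Steady-state peak = C₀ × R = 0.991 × 1.560 = 1.546 mg/L

1.55 mg/L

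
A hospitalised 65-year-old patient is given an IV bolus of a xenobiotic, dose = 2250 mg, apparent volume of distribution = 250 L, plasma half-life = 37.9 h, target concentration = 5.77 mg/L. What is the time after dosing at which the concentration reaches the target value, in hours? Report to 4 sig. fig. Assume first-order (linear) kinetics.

C₀ = Dose / Vd = 2250 / 250 = 9.000 mg/L
k = ln2 / t½ = 0.693147 / 37.9 = 0.01829 h⁻¹
t = ln(C₀ / C) / k = ln(9.000 / 5.77) / 0.01829
  = ln(1.560) / 0.01829 = 0.4447 / 0.01829 = 24.31 h

24.31 h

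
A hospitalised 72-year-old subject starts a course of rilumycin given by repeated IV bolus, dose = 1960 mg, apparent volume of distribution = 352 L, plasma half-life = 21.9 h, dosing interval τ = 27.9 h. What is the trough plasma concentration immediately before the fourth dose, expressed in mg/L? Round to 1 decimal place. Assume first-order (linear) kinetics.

3.6 mg/L

C₀ per dose = Dose / Vd = 1960 / 352 = 5.568 mg/L
k = ln2 / t½ = 0.693147 / 21.9 = 0.03165 h⁻¹
Fraction remaining after one interval: r = e^(−kτ) = e^(−0.03165 × 27.9) = 0.4135
Before dose 4, 3 doses have been given (aged 1τ, 2τ, 3τ).
C_trough = C₀ × (r + r² + … + r^3) = C₀ × r(1−r^3)/(1−r)
        = 5.568 × 0.4135 × (1 − 0.07070) / (1 − 0.4135) = 3.648 mg/L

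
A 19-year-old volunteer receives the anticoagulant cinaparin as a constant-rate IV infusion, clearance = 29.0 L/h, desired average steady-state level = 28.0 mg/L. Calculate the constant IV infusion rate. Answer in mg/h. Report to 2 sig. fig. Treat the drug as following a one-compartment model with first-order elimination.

810 mg/h

At steady state, infusion rate R₀ = Css × CL = 28.0 × 29.00 = 812.0 mg/h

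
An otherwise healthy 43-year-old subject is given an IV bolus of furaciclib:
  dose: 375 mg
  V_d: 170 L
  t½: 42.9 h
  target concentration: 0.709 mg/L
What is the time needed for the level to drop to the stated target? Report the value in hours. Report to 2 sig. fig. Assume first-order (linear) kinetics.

70 h

C₀ = Dose / Vd = 375.0 / 170 = 2.206 mg/L
k = ln2 / t½ = 0.693147 / 42.9 = 0.01616 h⁻¹
t = ln(C₀ / C) / k = ln(2.206 / 0.709) / 0.01616
  = ln(3.111) / 0.01616 = 1.135 / 0.01616 = 70.24 h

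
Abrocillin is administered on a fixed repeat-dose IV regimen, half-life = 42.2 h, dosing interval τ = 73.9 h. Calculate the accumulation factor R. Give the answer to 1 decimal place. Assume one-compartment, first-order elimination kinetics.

1.4

k = ln2 / t½ = 0.693147 / 42.2 = 0.01643 h⁻¹
e^(−kτ) = e^(−0.01643 × 73.9) = 0.2970
Accumulation ratio R = 1 / (1 − e^(−kτ)) = 1 / (1 − 0.2970) = 1.422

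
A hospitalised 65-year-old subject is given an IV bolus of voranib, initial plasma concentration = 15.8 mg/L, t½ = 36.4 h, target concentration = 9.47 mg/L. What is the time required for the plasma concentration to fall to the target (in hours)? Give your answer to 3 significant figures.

26.9 h

k = ln2 / t½ = 0.693147 / 36.4 = 0.01904 h⁻¹
t = ln(C₀ / C) / k = ln(15.80 / 9.47) / 0.01904
  = ln(1.668) / 0.01904 = 0.5116 / 0.01904 = 26.87 h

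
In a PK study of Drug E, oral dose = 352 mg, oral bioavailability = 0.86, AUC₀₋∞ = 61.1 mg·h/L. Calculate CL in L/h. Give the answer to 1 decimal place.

5.0 L/h

CL = F·Dose / AUC = 0.86 × 352 / 61.1 = 4.955 L/h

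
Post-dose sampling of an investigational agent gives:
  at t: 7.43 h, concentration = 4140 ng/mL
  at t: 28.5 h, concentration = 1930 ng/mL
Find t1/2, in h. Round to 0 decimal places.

k = ln(C₁/C₂) / (t₂ − t₁) = ln(4140/1930) / (28.5 − 7.43)
  = 0.7632 / 21.07 = 0.03622 h⁻¹
t½ = ln2 / k = 0.693147 / 0.03622 = 19.14 h

19 h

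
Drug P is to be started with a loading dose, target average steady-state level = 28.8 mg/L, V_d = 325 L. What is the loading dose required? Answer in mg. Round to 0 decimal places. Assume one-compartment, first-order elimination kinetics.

9360 mg

LD = Css × Vd = 28.8 × 325 = 9360 mg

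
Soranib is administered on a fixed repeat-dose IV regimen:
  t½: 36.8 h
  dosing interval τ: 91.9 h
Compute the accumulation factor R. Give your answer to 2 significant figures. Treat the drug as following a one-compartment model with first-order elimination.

1.2

k = ln2 / t½ = 0.693147 / 36.8 = 0.01884 h⁻¹
e^(−kτ) = e^(−0.01884 × 91.9) = 0.1770
Accumulation ratio R = 1 / (1 − e^(−kτ)) = 1 / (1 − 0.1770) = 1.215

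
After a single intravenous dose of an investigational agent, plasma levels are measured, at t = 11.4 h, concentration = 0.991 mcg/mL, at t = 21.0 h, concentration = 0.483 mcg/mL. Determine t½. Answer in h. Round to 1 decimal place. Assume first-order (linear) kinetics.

k = ln(C₁/C₂) / (t₂ − t₁) = ln(0.991/0.483) / (21.0 − 11.4)
  = 0.7187 / 9.600 = 0.07486 h⁻¹
t½ = ln2 / k = 0.693147 / 0.07486 = 9.259 h

9.3 h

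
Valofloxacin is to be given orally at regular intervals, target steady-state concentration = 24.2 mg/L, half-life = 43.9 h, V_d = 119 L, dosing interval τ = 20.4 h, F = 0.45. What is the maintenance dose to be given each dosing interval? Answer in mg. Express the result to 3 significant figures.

k = ln2 / t½ = 0.693147 / 43.9 = 0.01579 h⁻¹
CL = k × Vd = 0.01579 × 119 = 1.879 L/h
At steady state, F × (Dose/τ) = Css × CL.
Dose = Css × CL × τ / F = 24.2 × 1.879 × 20.4 / 0.45 = 2061 mg

2060 mg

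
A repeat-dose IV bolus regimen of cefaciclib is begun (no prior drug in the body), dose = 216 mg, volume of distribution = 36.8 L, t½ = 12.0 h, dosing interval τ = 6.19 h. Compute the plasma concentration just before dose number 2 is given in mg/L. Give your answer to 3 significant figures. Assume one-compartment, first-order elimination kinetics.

C₀ per dose = Dose / Vd = 216 / 36.8 = 5.870 mg/L
k = ln2 / t½ = 0.693147 / 12.0 = 0.05776 h⁻¹
Fraction remaining after one interval: r = e^(−kτ) = e^(−0.05776 × 6.19) = 0.6994
Before dose 2, 1 dose has been given (aged 1τ).
C_trough = C₀ × r = 5.870 × 0.6994 = 4.105 mg/L

4.11 mg/L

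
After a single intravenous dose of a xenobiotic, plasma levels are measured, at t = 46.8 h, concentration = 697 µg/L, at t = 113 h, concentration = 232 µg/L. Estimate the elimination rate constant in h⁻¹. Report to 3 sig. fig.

0.0166 h⁻¹

k = ln(C₁/C₂) / (t₂ − t₁) = ln(697/232) / (113 − 46.8)
  = 1.100 / 66.20 = 0.01662 h⁻¹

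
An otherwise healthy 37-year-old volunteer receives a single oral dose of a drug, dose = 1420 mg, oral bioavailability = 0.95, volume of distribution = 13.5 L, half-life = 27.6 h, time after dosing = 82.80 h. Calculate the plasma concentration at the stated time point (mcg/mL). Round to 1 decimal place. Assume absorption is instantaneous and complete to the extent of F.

Amount reaching circulation = F × Dose = 0.95 × 1420 = 1349 mg
C₀ = F·Dose / Vd = 1349 / 13.5 = 99.93 mg/L
k = ln2 / t½ = 0.693147 / 27.6 = 0.02511 h⁻¹
t / t½ = 82.80 / 27.6 = 3 half-lives
C = C₀ × (1/2)^3 = 99.93 × 0.1250 = 12.49 mg/L
(12.49 mg/L = 12.49 mcg/mL)

12.5 mcg/mL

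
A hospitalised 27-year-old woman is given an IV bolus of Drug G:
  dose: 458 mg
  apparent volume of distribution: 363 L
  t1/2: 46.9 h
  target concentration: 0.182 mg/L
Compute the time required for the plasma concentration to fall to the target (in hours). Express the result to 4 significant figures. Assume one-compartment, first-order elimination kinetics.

C₀ = Dose / Vd = 458.0 / 363 = 1.262 mg/L
k = ln2 / t½ = 0.693147 / 46.9 = 0.01478 h⁻¹
t = ln(C₀ / C) / k = ln(1.262 / 0.182) / 0.01478
  = ln(6.934) / 0.01478 = 1.936 / 0.01478 = 131.0 h

131.0 h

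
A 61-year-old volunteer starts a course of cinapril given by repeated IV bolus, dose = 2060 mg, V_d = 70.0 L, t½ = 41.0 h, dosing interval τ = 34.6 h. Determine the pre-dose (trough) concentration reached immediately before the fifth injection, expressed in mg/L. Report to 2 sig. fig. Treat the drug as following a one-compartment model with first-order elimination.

33 mg/L

C₀ per dose = Dose / Vd = 2060 / 70.0 = 29.43 mg/L
k = ln2 / t½ = 0.693147 / 41.0 = 0.01691 h⁻¹
Fraction remaining after one interval: r = e^(−kτ) = e^(−0.01691 × 34.6) = 0.5571
Before dose 5, 4 doses have been given (aged 1τ, 2τ, 3τ, 4τ).
C_trough = C₀ × (r + r² + … + r^4) = C₀ × r(1−r^4)/(1−r)
        = 29.43 × 0.5571 × (1 − 0.09632) / (1 − 0.5571) = 33.45 mg/L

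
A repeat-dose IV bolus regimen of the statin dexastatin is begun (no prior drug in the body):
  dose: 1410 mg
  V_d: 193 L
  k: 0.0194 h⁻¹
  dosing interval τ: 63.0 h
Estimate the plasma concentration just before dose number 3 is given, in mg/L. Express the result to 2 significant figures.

2.8 mg/L

C₀ per dose = Dose / Vd = 1410 / 193 = 7.306 mg/L
Fraction remaining after one interval: r = e^(−kτ) = e^(−0.01940 × 63.0) = 0.2946
Before dose 3, 2 doses have been given (aged 1τ, 2τ).
C_trough = C₀ × (r + r²) = 7.306 × (0.2946 + 0.08679) = 2.786 mg/L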